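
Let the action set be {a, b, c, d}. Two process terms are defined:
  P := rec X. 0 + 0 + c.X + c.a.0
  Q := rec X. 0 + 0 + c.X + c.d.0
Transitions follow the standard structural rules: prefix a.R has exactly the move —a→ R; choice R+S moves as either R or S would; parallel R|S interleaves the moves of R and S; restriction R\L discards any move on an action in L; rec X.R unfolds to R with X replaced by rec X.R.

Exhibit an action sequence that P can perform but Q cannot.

Reachable graph of P (3 states):
  m0 = rec X. 0 + 0 + c.X + c.a.0 has moves -c-> m0, -c-> m1
  m1 = a.0 has moves -a-> m2
  m2 = 0 has moves stopped
Reachable graph of Q (3 states):
  n0 = rec X. 0 + 0 + c.X + c.d.0 has moves -c-> n0, -c-> n1
  n1 = d.0 has moves -d-> n2
  n2 = 0 has moves stopped
Executing ca from P (initial set {m0}):
  after c @ step 1: {m0, m1}
  after a @ step 2: {m2}
  — P admits the full trace.
Executing ca from Q (initial set {n0}):
  after c @ step 1: {n0, n1}
  after a @ step 2: ∅ (Q stuck)

ca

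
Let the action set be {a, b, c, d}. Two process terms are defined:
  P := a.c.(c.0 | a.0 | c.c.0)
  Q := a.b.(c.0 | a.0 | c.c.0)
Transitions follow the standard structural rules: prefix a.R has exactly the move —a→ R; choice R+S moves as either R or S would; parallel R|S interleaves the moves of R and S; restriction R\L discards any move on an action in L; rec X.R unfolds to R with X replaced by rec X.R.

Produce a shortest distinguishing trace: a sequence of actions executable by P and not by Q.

Reachable graph of P (14 states):
  p0 = a.c.(c.0 | a.0 | c.c.0) → -a-> p1
  p1 = c.(c.0 | a.0 | c.c.0) → -c-> p2
  p2 = c.0 | a.0 | c.c.0 → -a-> p3, -c-> p4, -c-> p5
  p3 = c.0 | 0 | c.c.0 → -c-> p6, -c-> p7
  p4 = 0 | a.0 | c.c.0 → -a-> p6, -c-> p8
  p5 = c.0 | a.0 | c.0 → -a-> p7, -c-> p8, -c-> p9
  p6 = 0 | 0 | c.c.0 → -c-> p10
  p7 = c.0 | 0 | c.0 → -c-> p10, -c-> p11
  p8 = 0 | a.0 | c.0 → -a-> p10, -c-> p12
  p9 = c.0 | a.0 | 0 → -a-> p11, -c-> p12
  p10 = 0 | 0 | c.0 → -c-> p13
  p11 = c.0 | 0 | 0 → -c-> p13
  p12 = 0 | a.0 | 0 → -a-> p13
  p13 = 0 | 0 | 0 → stopped
Reachable graph of Q (14 states):
  q0 = a.b.(c.0 | a.0 | c.c.0) → -a-> q1
  q1 = b.(c.0 | a.0 | c.c.0) → -b-> q2
  q2 = c.0 | a.0 | c.c.0 → -a-> q3, -c-> q4, -c-> q5
  q3 = c.0 | 0 | c.c.0 → -c-> q6, -c-> q7
  q4 = 0 | a.0 | c.c.0 → -a-> q6, -c-> q8
  q5 = c.0 | a.0 | c.0 → -a-> q7, -c-> q8, -c-> q9
  q6 = 0 | 0 | c.c.0 → -c-> q10
  q7 = c.0 | 0 | c.0 → -c-> q10, -c-> q11
  q8 = 0 | a.0 | c.0 → -a-> q10, -c-> q12
  q9 = c.0 | a.0 | 0 → -a-> q11, -c-> q12
  q10 = 0 | 0 | c.0 → -c-> q13
  q11 = c.0 | 0 | 0 → -c-> q13
  q12 = 0 | a.0 | 0 → -a-> q13
  q13 = 0 | 0 | 0 → stopped
Trace ⟨ac⟩ through P, begin at {p0}:
  [1] a ⇒ {p1}
  [2] c ⇒ {p2}
  P completes σ.
Trace ⟨ac⟩ through Q, begin at {q0}:
  [1] a ⇒ {q1}
  [2] c ⇒ no successor for Q

ac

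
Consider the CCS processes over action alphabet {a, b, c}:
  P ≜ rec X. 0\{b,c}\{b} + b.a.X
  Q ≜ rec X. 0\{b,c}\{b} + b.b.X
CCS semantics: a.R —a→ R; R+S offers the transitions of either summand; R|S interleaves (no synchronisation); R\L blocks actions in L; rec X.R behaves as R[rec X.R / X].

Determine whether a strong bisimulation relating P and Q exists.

P ≁ Q

LTS(P): 2 reachable states
  m0 = rec X. 0\{b,c}\{b} + b.a.X has moves -b-> m1
  m1 = a.(rec X. 0\{b,c}\{b} + b.a.X) has moves -a-> m0
LTS(Q): 2 reachable states
  n0 = rec X. 0\{b,c}\{b} + b.b.X has moves -b-> n1
  n1 = b.(rec X. 0\{b,c}\{b} + b.b.X) has moves -b-> n0
Partition-refinement fixed point:
  B0 = {m0}
  B1 = {m1}
  B2 = {n0, n1}
m0 ∈ B0, n0 ∈ B2 → different blocks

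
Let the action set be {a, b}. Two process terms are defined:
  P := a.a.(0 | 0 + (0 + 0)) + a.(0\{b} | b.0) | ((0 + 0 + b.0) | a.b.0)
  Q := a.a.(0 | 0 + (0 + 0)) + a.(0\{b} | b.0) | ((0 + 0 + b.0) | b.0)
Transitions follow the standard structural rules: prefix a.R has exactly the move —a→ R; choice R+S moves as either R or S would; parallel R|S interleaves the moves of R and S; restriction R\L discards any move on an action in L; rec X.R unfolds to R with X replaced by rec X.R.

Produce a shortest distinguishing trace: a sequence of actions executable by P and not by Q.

P's transition system — 20 states:
  s0 = a.a.(0 | 0 + (0 + 0)) + a.(0\{b} | b.0) | ((0 + 0 + b.0) | a.b.0) → --a--▸ s1, --a--▸ s2, --a--▸ s3, --b--▸ s4
  s1 = 0\{b} | b.0 | ((0 + 0 + b.0) | a.b.0) → --a--▸ s5, --b--▸ s6, --b--▸ s7
  s2 = a.(0 | 0 + (0 + 0)) → --a--▸ s8
  s3 = a.(0\{b} | b.0) | ((0 + 0 + b.0) | b.0) → --a--▸ s5, --b--▸ s10, --b--▸ s9
  s4 = a.(0\{b} | b.0) | (0 | a.b.0) → --a--▸ s10, --a--▸ s7
  s5 = 0\{b} | b.0 | ((0 + 0 + b.0) | b.0) → --b--▸ s11, --b--▸ s12, --b--▸ s13
  s6 = 0\{b} | 0 | ((0 + 0 + b.0) | a.b.0) → --a--▸ s11, --b--▸ s14
  s7 = 0\{b} | b.0 | (0 | a.b.0) → --a--▸ s13, --b--▸ s14
  s8 = 0 | 0 + (0 + 0) → ∅
  s9 = a.(0\{b} | b.0) | ((0 + 0 + b.0) | 0) → --a--▸ s12, --b--▸ s15
  s10 = a.(0\{b} | b.0) | (0 | b.0) → --a--▸ s13, --b--▸ s15
  s11 = 0\{b} | 0 | ((0 + 0 + b.0) | b.0) → --b--▸ s16, --b--▸ s17
  s12 = 0\{b} | b.0 | ((0 + 0 + b.0) | 0) → --b--▸ s16, --b--▸ s18
  s13 = 0\{b} | b.0 | (0 | b.0) → --b--▸ s17, --b--▸ s18
  s14 = 0\{b} | 0 | (0 | a.b.0) → --a--▸ s17
  s15 = a.(0\{b} | b.0) | (0 | 0) → --a--▸ s18
  s16 = 0\{b} | 0 | ((0 + 0 + b.0) | 0) → --b--▸ s19
  s17 = 0\{b} | 0 | (0 | b.0) → --b--▸ s19
  s18 = 0\{b} | b.0 | (0 | 0) → --b--▸ s19
  s19 = 0\{b} | 0 | (0 | 0) → ∅
Q's transition system — 14 states:
  t0 = a.a.(0 | 0 + (0 + 0)) + a.(0\{b} | b.0) | ((0 + 0 + b.0) | b.0) → --a--▸ t1, --a--▸ t2, --b--▸ t3, --b--▸ t4
  t1 = 0\{b} | b.0 | ((0 + 0 + b.0) | b.0) → --b--▸ t5, --b--▸ t6, --b--▸ t7
  t2 = a.(0 | 0 + (0 + 0)) → --a--▸ t8
  t3 = a.(0\{b} | b.0) | ((0 + 0 + b.0) | 0) → --a--▸ t6, --b--▸ t9
  t4 = a.(0\{b} | b.0) | (0 | b.0) → --a--▸ t7, --b--▸ t9
  t5 = 0\{b} | 0 | ((0 + 0 + b.0) | b.0) → --b--▸ t10, --b--▸ t11
  t6 = 0\{b} | b.0 | ((0 + 0 + b.0) | 0) → --b--▸ t10, --b--▸ t12
  t7 = 0\{b} | b.0 | (0 | b.0) → --b--▸ t11, --b--▸ t12
  t8 = 0 | 0 + (0 + 0) → ∅
  t9 = a.(0\{b} | b.0) | (0 | 0) → --a--▸ t12
  t10 = 0\{b} | 0 | ((0 + 0 + b.0) | 0) → --b--▸ t13
  t11 = 0\{b} | 0 | (0 | b.0) → --b--▸ t13
  t12 = 0\{b} | b.0 | (0 | 0) → --b--▸ t13
  t13 = 0\{b} | 0 | (0 | 0) → ∅
Trace ⟨aab⟩ through P, begin at {s0}:
  after a @ step 1: {s1, s2, s3}
  after a @ step 2: {s5, s8}
  after b @ step 3: {s11, s12, s13}
  P completes σ.
Trace ⟨aab⟩ through Q, begin at {t0}:
  after a @ step 1: {t1, t2}
  after a @ step 2: {t8}
  after b @ step 3: ∅ (Q stuck)

aab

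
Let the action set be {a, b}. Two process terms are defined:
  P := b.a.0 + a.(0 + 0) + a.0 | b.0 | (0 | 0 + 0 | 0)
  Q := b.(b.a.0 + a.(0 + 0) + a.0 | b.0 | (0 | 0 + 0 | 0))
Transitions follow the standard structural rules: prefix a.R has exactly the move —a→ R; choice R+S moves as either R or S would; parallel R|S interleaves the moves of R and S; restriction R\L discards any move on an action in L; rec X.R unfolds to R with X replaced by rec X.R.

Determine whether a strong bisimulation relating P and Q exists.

not bisimilar

LTS(P): 7 reachable states
  p0 = b.a.0 + a.(0 + 0) + a.0 | b.0 | (0 | 0 + 0 | 0) | =a=> p1, =a=> p2, =b=> p3, =b=> p4
  p1 = 0 + 0 | (no moves)
  p2 = 0 | b.0 | (0 | 0 + 0 | 0) | =b=> p5
  p3 = a.0 | =a=> p6
  p4 = a.0 | 0 | (0 | 0 + 0 | 0) | =a=> p5
  p5 = 0 | 0 | (0 | 0 + 0 | 0) | (no moves)
  p6 = 0 | (no moves)
LTS(Q): 8 reachable states
  q0 = b.(b.a.0 + a.(0 + 0) + a.0 | b.0 | (0 | 0 + 0 | 0)) | =b=> q1
  q1 = b.a.0 + a.(0 + 0) + a.0 | b.0 | (0 | 0 + 0 | 0) | =a=> q2, =a=> q3, =b=> q4, =b=> q5
  q2 = 0 + 0 | (no moves)
  q3 = 0 | b.0 | (0 | 0 + 0 | 0) | =b=> q6
  q4 = a.0 | =a=> q7
  q5 = a.0 | 0 | (0 | 0 + 0 | 0) | =a=> q6
  q6 = 0 | 0 | (0 | 0 + 0 | 0) | (no moves)
  q7 = 0 | (no moves)
Bisimilarity quotient blocks:
  B0 = {p0, q1}
  B1 = {p1, p5, p6, q2, q6, q7}
  B2 = {p3, p4, q4, q5}
  B3 = {p2, q3}
  B4 = {q0}
p0 ∈ B0, q0 ∈ B4 → different blocks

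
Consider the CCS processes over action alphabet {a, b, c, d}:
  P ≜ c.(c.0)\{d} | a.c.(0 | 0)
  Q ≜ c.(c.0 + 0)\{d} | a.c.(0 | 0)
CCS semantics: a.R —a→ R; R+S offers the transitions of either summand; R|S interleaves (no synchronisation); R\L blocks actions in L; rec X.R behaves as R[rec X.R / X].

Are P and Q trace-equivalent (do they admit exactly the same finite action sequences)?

LTS(P): 9 reachable states
  m0 = c.(c.0)\{d} | a.c.(0 | 0) ⊢ --a--▸ m1, --c--▸ m2
  m1 = c.(c.0)\{d} | c.(0 | 0) ⊢ --c--▸ m3, --c--▸ m4
  m2 = (c.0)\{d} | a.c.(0 | 0) ⊢ --a--▸ m3, --c--▸ m5
  m3 = (c.0)\{d} | c.(0 | 0) ⊢ --c--▸ m6, --c--▸ m7
  m4 = c.(c.0)\{d} | (0 | 0) ⊢ --c--▸ m6
  m5 = 0\{d} | a.c.(0 | 0) ⊢ --a--▸ m7
  m6 = (c.0)\{d} | (0 | 0) ⊢ --c--▸ m8
  m7 = 0\{d} | c.(0 | 0) ⊢ --c--▸ m8
  m8 = 0\{d} | (0 | 0) ⊢ ∅
LTS(Q): 9 reachable states
  n0 = c.(c.0 + 0)\{d} | a.c.(0 | 0) ⊢ --a--▸ n1, --c--▸ n2
  n1 = c.(c.0 + 0)\{d} | c.(0 | 0) ⊢ --c--▸ n3, --c--▸ n4
  n2 = (c.0 + 0)\{d} | a.c.(0 | 0) ⊢ --a--▸ n3, --c--▸ n5
  n3 = (c.0 + 0)\{d} | c.(0 | 0) ⊢ --c--▸ n6, --c--▸ n7
  n4 = c.(c.0 + 0)\{d} | (0 | 0) ⊢ --c--▸ n6
  n5 = 0\{d} | a.c.(0 | 0) ⊢ --a--▸ n7
  n6 = (c.0 + 0)\{d} | (0 | 0) ⊢ --c--▸ n8
  n7 = 0\{d} | c.(0 | 0) ⊢ --c--▸ n8
  n8 = 0\{d} | (0 | 0) ⊢ ∅
Coarsest stable partition (strong bisimilarity classes):
  B0 = {m0, n0}
  B1 = {m1, n1}
  B2 = {m3, m4, n3, n4}
  B3 = {m6, m7, n6, n7}
  B4 = {m8, n8}
  B5 = {m2, n2}
  B6 = {m5, n5}
m0 ∈ B0, n0 ∈ B0 → same block
Bisimilar ⇒ trace-equivalent.

YES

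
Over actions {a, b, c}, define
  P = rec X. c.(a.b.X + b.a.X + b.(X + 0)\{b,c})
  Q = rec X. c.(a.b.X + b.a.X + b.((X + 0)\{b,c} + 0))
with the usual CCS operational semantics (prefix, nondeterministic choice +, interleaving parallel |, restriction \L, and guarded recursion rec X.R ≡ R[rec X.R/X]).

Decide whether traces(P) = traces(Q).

traces(P) = traces(Q)

LTS(P): 5 reachable states
  u0 = rec X. c.(a.b.X + b.a.X + b.(X + 0)\{b,c}) → —c→ u1
  u1 = a.b.(rec X. c.(a.b.X + b.a.X + b.(X + 0)\{b,c})) + b.a.(rec X. c.(a.b.X + b.a.X + b.(X + 0)\{b,c})) + b.((rec X. c.(a.b.X + b.a.X + b.(X + 0)\{b,c})) + 0)\{b,c} → —a→ u2, —b→ u3, —b→ u4
  u2 = b.(rec X. c.(a.b.X + b.a.X + b.(X + 0)\{b,c})) → —b→ u0
  u3 = ((rec X. c.(a.b.X + b.a.X + b.(X + 0)\{b,c})) + 0)\{b,c} → ∅
  u4 = a.(rec X. c.(a.b.X + b.a.X + b.(X + 0)\{b,c})) → —a→ u0
LTS(Q): 5 reachable states
  v0 = rec X. c.(a.b.X + b.a.X + b.((X + 0)\{b,c} + 0)) → —c→ v1
  v1 = a.b.(rec X. c.(a.b.X + b.a.X + b.((X + 0)\{b,c} + 0))) + b.a.(rec X. c.(a.b.X + b.a.X + b.((X + 0)\{b,c} + 0))) + b.(((rec X. c.(a.b.X + b.a.X + b.((X + 0)\{b,c} + 0))) + 0)\{b,c} + 0) → —a→ v2, —b→ v3, —b→ v4
  v2 = b.(rec X. c.(a.b.X + b.a.X + b.((X + 0)\{b,c} + 0))) → —b→ v0
  v3 = ((rec X. c.(a.b.X + b.a.X + b.((X + 0)\{b,c} + 0))) + 0)\{b,c} + 0 → ∅
  v4 = a.(rec X. c.(a.b.X + b.a.X + b.((X + 0)\{b,c} + 0))) → —a→ v0
Coarsest stable partition (strong bisimilarity classes):
  B0 = {u0, v0}
  B1 = {u1, v1}
  B2 = {u4, v4}
  B3 = {u3, v3}
  B4 = {u2, v2}
u0 ∈ B0, v0 ∈ B0 → same block
Bisimilar ⇒ trace-equivalent.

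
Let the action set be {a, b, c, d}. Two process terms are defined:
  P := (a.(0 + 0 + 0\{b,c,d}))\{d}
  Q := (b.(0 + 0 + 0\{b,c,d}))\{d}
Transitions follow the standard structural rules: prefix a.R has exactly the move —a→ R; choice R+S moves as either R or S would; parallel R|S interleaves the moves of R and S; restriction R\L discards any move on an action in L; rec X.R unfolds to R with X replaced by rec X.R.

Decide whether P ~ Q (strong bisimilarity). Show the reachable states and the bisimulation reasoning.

LTS(P): 2 reachable states
  p0 = (a.(0 + 0 + 0\{b,c,d}))\{d} :: ··a··> p1
  p1 = (0 + 0 + 0\{b,c,d})\{d} :: deadlocked
LTS(Q): 2 reachable states
  q0 = (b.(0 + 0 + 0\{b,c,d}))\{d} :: ··b··> q1
  q1 = (0 + 0 + 0\{b,c,d})\{d} :: deadlocked
Coarsest stable partition (strong bisimilarity classes):
  B0 = {p0}
  B1 = {p1, q1}
  B2 = {q0}
p0 ∈ B0, q0 ∈ B2 → different blocks

not bisimilar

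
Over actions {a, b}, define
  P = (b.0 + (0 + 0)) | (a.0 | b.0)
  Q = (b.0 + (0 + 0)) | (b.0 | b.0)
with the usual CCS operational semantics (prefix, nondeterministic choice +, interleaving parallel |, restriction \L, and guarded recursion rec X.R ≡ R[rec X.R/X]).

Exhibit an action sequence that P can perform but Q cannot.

Reachable graph of P (8 states):
  s0 = (b.0 + (0 + 0)) | (a.0 | b.0) ⊢ =a=> s1, =b=> s2, =b=> s3
  s1 = (b.0 + (0 + 0)) | (0 | b.0) ⊢ =b=> s4, =b=> s5
  s2 = (b.0 + (0 + 0)) | (a.0 | 0) ⊢ =a=> s4, =b=> s6
  s3 = 0 | (a.0 | b.0) ⊢ =a=> s5, =b=> s6
  s4 = (b.0 + (0 + 0)) | (0 | 0) ⊢ =b=> s7
  s5 = 0 | (0 | b.0) ⊢ =b=> s7
  s6 = 0 | (a.0 | 0) ⊢ =a=> s7
  s7 = 0 | (0 | 0) ⊢ stopped
Reachable graph of Q (8 states):
  t0 = (b.0 + (0 + 0)) | (b.0 | b.0) ⊢ =b=> t1, =b=> t2, =b=> t3
  t1 = (b.0 + (0 + 0)) | (0 | b.0) ⊢ =b=> t4, =b=> t5
  t2 = (b.0 + (0 + 0)) | (b.0 | 0) ⊢ =b=> t4, =b=> t6
  t3 = 0 | (b.0 | b.0) ⊢ =b=> t5, =b=> t6
  t4 = (b.0 + (0 + 0)) | (0 | 0) ⊢ =b=> t7
  t5 = 0 | (0 | b.0) ⊢ =b=> t7
  t6 = 0 | (b.0 | 0) ⊢ =b=> t7
  t7 = 0 | (0 | 0) ⊢ stopped
Executing a from P (initial set {s0}):
  [1] a ⇒ {s1}
  ✓ P
Executing a from Q (initial set {t0}):
  [1] a ⇒ ∅  — Q cannot continue

a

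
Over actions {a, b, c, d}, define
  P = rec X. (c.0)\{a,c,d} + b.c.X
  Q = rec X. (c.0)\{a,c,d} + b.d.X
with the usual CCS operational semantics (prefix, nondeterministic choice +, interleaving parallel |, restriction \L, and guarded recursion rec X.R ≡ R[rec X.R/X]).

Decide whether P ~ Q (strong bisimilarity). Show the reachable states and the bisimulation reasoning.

P ≁ Q

P's transition system — 2 states:
  m0 = rec X. (c.0)\{a,c,d} + b.c.X ⊢ -b-> m1
  m1 = c.(rec X. (c.0)\{a,c,d} + b.c.X) ⊢ -c-> m0
Q's transition system — 2 states:
  n0 = rec X. (c.0)\{a,c,d} + b.d.X ⊢ -b-> n1
  n1 = d.(rec X. (c.0)\{a,c,d} + b.d.X) ⊢ -d-> n0
Coarsest stable partition (strong bisimilarity classes):
  B0 = {m0}
  B1 = {m1}
  B2 = {n0}
  B3 = {n1}
m0 ∈ B0, n0 ∈ B2 → different blocks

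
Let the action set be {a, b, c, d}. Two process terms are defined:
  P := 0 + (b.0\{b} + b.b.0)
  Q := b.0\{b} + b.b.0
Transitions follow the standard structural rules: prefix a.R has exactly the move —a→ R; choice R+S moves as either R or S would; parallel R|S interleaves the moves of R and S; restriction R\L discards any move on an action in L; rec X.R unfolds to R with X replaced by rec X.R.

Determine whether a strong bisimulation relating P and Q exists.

P ~ Q

P's transition system — 4 states:
  s0 = 0 + (b.0\{b} + b.b.0) | =b=> s1, =b=> s2
  s1 = 0\{b} | stopped
  s2 = b.0 | =b=> s3
  s3 = 0 | stopped
Q's transition system — 4 states:
  t0 = b.0\{b} + b.b.0 | =b=> t1, =b=> t2
  t1 = 0\{b} | stopped
  t2 = b.0 | =b=> t3
  t3 = 0 | stopped
Partition-refinement fixed point:
  B0 = {s0, t0}
  B1 = {s1, s3, t1, t3}
  B2 = {s2, t2}
s0 ∈ B0, t0 ∈ B0 → same block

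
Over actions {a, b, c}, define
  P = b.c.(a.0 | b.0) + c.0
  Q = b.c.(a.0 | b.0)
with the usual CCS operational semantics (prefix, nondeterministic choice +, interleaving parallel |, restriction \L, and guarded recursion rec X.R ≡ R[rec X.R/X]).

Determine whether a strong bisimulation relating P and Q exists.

NO

P's transition system — 7 states:
  s0 = b.c.(a.0 | b.0) + c.0 :: —b→ s1, —c→ s2
  s1 = c.(a.0 | b.0) :: —c→ s3
  s2 = 0 :: (no moves)
  s3 = a.0 | b.0 :: —a→ s4, —b→ s5
  s4 = 0 | b.0 :: —b→ s6
  s5 = a.0 | 0 :: —a→ s6
  s6 = 0 | 0 :: (no moves)
Q's transition system — 6 states:
  t0 = b.c.(a.0 | b.0) :: —b→ t1
  t1 = c.(a.0 | b.0) :: —c→ t2
  t2 = a.0 | b.0 :: —a→ t3, —b→ t4
  t3 = 0 | b.0 :: —b→ t5
  t4 = a.0 | 0 :: —a→ t5
  t5 = 0 | 0 :: (no moves)
Bisimilarity quotient blocks:
  B0 = {s0}
  B1 = {s1, t1}
  B2 = {s3, t2}
  B3 = {s4, t3}
  B4 = {s2, s6, t5}
  B5 = {s5, t4}
  B6 = {t0}
s0 ∈ B0, t0 ∈ B6 → different blocks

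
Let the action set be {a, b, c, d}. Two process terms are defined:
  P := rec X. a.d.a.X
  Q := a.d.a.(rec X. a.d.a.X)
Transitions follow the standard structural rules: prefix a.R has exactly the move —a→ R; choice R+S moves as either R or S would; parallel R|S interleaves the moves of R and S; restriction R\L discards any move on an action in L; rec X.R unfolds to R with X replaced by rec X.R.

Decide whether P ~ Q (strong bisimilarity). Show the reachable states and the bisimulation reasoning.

Reachable graph of P (3 states):
  s0 = rec X. a.d.a.X ⊢ -a-> s1
  s1 = d.a.(rec X. a.d.a.X) ⊢ -d-> s2
  s2 = a.(rec X. a.d.a.X) ⊢ -a-> s0
Reachable graph of Q (4 states):
  t0 = a.d.a.(rec X. a.d.a.X) ⊢ -a-> t1
  t1 = d.a.(rec X. a.d.a.X) ⊢ -d-> t2
  t2 = a.(rec X. a.d.a.X) ⊢ -a-> t3
  t3 = rec X. a.d.a.X ⊢ -a-> t1
Coarsest stable partition (strong bisimilarity classes):
  B0 = {s0, t0, t3}
  B1 = {s1, t1}
  B2 = {s2, t2}
s0 ∈ B0, t0 ∈ B0 → same block

YES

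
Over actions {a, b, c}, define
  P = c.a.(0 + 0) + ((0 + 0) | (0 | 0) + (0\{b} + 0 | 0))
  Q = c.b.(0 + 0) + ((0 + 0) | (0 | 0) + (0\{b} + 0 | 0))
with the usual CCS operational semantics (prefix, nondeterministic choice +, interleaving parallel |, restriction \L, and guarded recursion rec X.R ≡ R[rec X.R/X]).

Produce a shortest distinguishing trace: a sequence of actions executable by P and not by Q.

LTS(P): 3 reachable states
  m0 = c.a.(0 + 0) + ((0 + 0) | (0 | 0) + (0\{b} + 0 | 0)) → ··c··> m1
  m1 = a.(0 + 0) → ··a··> m2
  m2 = 0 + 0 → stopped
LTS(Q): 3 reachable states
  n0 = c.b.(0 + 0) + ((0 + 0) | (0 | 0) + (0\{b} + 0 | 0)) → ··c··> n1
  n1 = b.(0 + 0) → ··b··> n2
  n2 = 0 + 0 → stopped
Executing ca from P (initial set {m0}):
  step 1 (c): {m1}
  step 2 (a): {m2}
  P completes σ.
Executing ca from Q (initial set {n0}):
  step 1 (c): {n1}
  step 2 (a): ∅ (Q stuck)

ca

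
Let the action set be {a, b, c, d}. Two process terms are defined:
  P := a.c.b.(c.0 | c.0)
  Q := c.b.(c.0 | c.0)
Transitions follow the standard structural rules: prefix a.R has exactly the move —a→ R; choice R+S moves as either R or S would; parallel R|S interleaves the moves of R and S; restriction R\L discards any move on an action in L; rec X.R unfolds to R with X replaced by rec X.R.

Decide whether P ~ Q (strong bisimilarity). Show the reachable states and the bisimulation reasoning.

P ≁ Q

LTS(P): 7 reachable states
  p0 = a.c.b.(c.0 | c.0) ⊢ -a-> p1
  p1 = c.b.(c.0 | c.0) ⊢ -c-> p2
  p2 = b.(c.0 | c.0) ⊢ -b-> p3
  p3 = c.0 | c.0 ⊢ -c-> p4, -c-> p5
  p4 = 0 | c.0 ⊢ -c-> p6
  p5 = c.0 | 0 ⊢ -c-> p6
  p6 = 0 | 0 ⊢ ∅
LTS(Q): 6 reachable states
  q0 = c.b.(c.0 | c.0) ⊢ -c-> q1
  q1 = b.(c.0 | c.0) ⊢ -b-> q2
  q2 = c.0 | c.0 ⊢ -c-> q3, -c-> q4
  q3 = 0 | c.0 ⊢ -c-> q5
  q4 = c.0 | 0 ⊢ -c-> q5
  q5 = 0 | 0 ⊢ ∅
Bisimilarity quotient blocks:
  B0 = {p0}
  B1 = {p1, q0}
  B2 = {p2, q1}
  B3 = {p3, q2}
  B4 = {p4, p5, q3, q4}
  B5 = {p6, q5}
p0 ∈ B0, q0 ∈ B1 → different blocks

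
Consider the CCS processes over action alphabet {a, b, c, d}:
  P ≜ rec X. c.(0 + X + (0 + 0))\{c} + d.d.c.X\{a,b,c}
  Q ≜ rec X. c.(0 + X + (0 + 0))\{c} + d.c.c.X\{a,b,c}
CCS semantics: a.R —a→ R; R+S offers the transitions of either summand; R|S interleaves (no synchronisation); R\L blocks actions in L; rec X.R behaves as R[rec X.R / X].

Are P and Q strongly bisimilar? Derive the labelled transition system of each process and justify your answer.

P's transition system — 9 states:
  m0 = rec X. c.(0 + X + (0 + 0))\{c} + d.d.c.X\{a,b,c} → --c--▸ m1, --d--▸ m2
  m1 = (0 + (rec X. c.(0 + X + (0 + 0))\{c} + d.d.c.X\{a,b,c}) + (0 + 0))\{c} → --d--▸ m3
  m2 = d.c.(rec X. c.(0 + X + (0 + 0))\{c} + d.d.c.X\{a,b,c})\{a,b,c} → --d--▸ m4
  m3 = (d.c.(rec X. c.(0 + X + (0 + 0))\{c} + d.d.c.X\{a,b,c})\{a,b,c})\{c} → --d--▸ m5
  m4 = c.(rec X. c.(0 + X + (0 + 0))\{c} + d.d.c.X\{a,b,c})\{a,b,c} → --c--▸ m6
  m5 = (c.(rec X. c.(0 + X + (0 + 0))\{c} + d.d.c.X\{a,b,c})\{a,b,c})\{c} → ∅
  m6 = (rec X. c.(0 + X + (0 + 0))\{c} + d.d.c.X\{a,b,c})\{a,b,c} → --d--▸ m7
  m7 = (d.c.(rec X. c.(0 + X + (0 + 0))\{c} + d.d.c.X\{a,b,c})\{a,b,c})\{a,b,c} → --d--▸ m8
  m8 = (c.(rec X. c.(0 + X + (0 + 0))\{c} + d.d.c.X\{a,b,c})\{a,b,c})\{a,b,c} → ∅
Q's transition system — 7 states:
  n0 = rec X. c.(0 + X + (0 + 0))\{c} + d.c.c.X\{a,b,c} → --c--▸ n1, --d--▸ n2
  n1 = (0 + (rec X. c.(0 + X + (0 + 0))\{c} + d.c.c.X\{a,b,c}) + (0 + 0))\{c} → --d--▸ n3
  n2 = c.c.(rec X. c.(0 + X + (0 + 0))\{c} + d.c.c.X\{a,b,c})\{a,b,c} → --c--▸ n4
  n3 = (c.c.(rec X. c.(0 + X + (0 + 0))\{c} + d.c.c.X\{a,b,c})\{a,b,c})\{c} → ∅
  n4 = c.(rec X. c.(0 + X + (0 + 0))\{c} + d.c.c.X\{a,b,c})\{a,b,c} → --c--▸ n5
  n5 = (rec X. c.(0 + X + (0 + 0))\{c} + d.c.c.X\{a,b,c})\{a,b,c} → --d--▸ n6
  n6 = (c.c.(rec X. c.(0 + X + (0 + 0))\{c} + d.c.c.X\{a,b,c})\{a,b,c})\{a,b,c} → ∅
Coarsest stable partition (strong bisimilarity classes):
  B0 = {m0}
  B1 = {m1, m6}
  B2 = {m3, m7, n1, n5}
  B3 = {m5, m8, n3, n6}
  B4 = {m2}
  B5 = {m4}
  B6 = {n0}
  B7 = {n2}
  B8 = {n4}
m0 ∈ B0, n0 ∈ B6 → different blocks

not bisimilar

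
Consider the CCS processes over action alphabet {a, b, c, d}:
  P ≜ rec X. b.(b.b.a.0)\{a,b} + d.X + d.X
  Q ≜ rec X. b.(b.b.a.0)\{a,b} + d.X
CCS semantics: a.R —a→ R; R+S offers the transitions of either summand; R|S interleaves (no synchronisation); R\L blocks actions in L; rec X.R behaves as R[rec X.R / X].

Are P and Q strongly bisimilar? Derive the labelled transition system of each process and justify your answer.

P's transition system — 2 states:
  m0 = rec X. b.(b.b.a.0)\{a,b} + d.X + d.X ⊢ —b→ m1, —d→ m0
  m1 = (b.b.a.0)\{a,b} ⊢ ∅
Q's transition system — 2 states:
  n0 = rec X. b.(b.b.a.0)\{a,b} + d.X ⊢ —b→ n1, —d→ n0
  n1 = (b.b.a.0)\{a,b} ⊢ ∅
Partition-refinement fixed point:
  B0 = {m0, n0}
  B1 = {m1, n1}
m0 ∈ B0, n0 ∈ B0 → same block

P ~ Q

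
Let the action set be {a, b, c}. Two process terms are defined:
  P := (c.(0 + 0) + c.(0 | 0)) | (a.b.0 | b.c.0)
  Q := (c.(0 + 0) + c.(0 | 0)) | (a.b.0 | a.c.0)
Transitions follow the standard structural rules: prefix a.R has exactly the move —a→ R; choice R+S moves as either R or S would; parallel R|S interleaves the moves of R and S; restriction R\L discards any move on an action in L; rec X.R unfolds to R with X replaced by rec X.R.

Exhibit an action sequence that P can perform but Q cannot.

b

Reachable graph of P (27 states):
  u0 = (c.(0 + 0) + c.(0 | 0)) | (a.b.0 | b.c.0) → —a→ u1, —b→ u2, —c→ u3, —c→ u4
  u1 = (c.(0 + 0) + c.(0 | 0)) | (b.0 | b.c.0) → —b→ u5, —b→ u6, —c→ u7, —c→ u8
  u2 = (c.(0 + 0) + c.(0 | 0)) | (a.b.0 | c.0) → —a→ u6, —c→ u10, —c→ u11, —c→ u9
  u3 = (0 + 0) | (a.b.0 | b.c.0) → —a→ u7, —b→ u9
  u4 = 0 | 0 | (a.b.0 | b.c.0) → —a→ u8, —b→ u11
  u5 = (c.(0 + 0) + c.(0 | 0)) | (0 | b.c.0) → —b→ u12, —c→ u13, —c→ u14
  u6 = (c.(0 + 0) + c.(0 | 0)) | (b.0 | c.0) → —b→ u12, —c→ u15, —c→ u16, —c→ u17
  u7 = (0 + 0) | (b.0 | b.c.0) → —b→ u13, —b→ u15
  u8 = 0 | 0 | (b.0 | b.c.0) → —b→ u14, —b→ u17
  u9 = (0 + 0) | (a.b.0 | c.0) → —a→ u15, —c→ u18
  u10 = (c.(0 + 0) + c.(0 | 0)) | (a.b.0 | 0) → —a→ u16, —c→ u18, —c→ u19
  u11 = 0 | 0 | (a.b.0 | c.0) → —a→ u17, —c→ u19
  u12 = (c.(0 + 0) + c.(0 | 0)) | (0 | c.0) → —c→ u20, —c→ u21, —c→ u22
  u13 = (0 + 0) | (0 | b.c.0) → —b→ u20
  u14 = 0 | 0 | (0 | b.c.0) → —b→ u22
  u15 = (0 + 0) | (b.0 | c.0) → —b→ u20, —c→ u23
  u16 = (c.(0 + 0) + c.(0 | 0)) | (b.0 | 0) → —b→ u21, —c→ u23, —c→ u24
  u17 = 0 | 0 | (b.0 | c.0) → —b→ u22, —c→ u24
  u18 = (0 + 0) | (a.b.0 | 0) → —a→ u23
  u19 = 0 | 0 | (a.b.0 | 0) → —a→ u24
  u20 = (0 + 0) | (0 | c.0) → —c→ u25
  u21 = (c.(0 + 0) + c.(0 | 0)) | (0 | 0) → —c→ u25, —c→ u26
  u22 = 0 | 0 | (0 | c.0) → —c→ u26
  u23 = (0 + 0) | (b.0 | 0) → —b→ u25
  u24 = 0 | 0 | (b.0 | 0) → —b→ u26
  u25 = (0 + 0) | (0 | 0) → stopped
  u26 = 0 | 0 | (0 | 0) → stopped
Reachable graph of Q (27 states):
  v0 = (c.(0 + 0) + c.(0 | 0)) | (a.b.0 | a.c.0) → —a→ v1, —a→ v2, —c→ v3, —c→ v4
  v1 = (c.(0 + 0) + c.(0 | 0)) | (a.b.0 | c.0) → —a→ v5, —c→ v6, —c→ v7, —c→ v8
  v2 = (c.(0 + 0) + c.(0 | 0)) | (b.0 | a.c.0) → —a→ v5, —b→ v9, —c→ v10, —c→ v11
  v3 = (0 + 0) | (a.b.0 | a.c.0) → —a→ v10, —a→ v6
  v4 = 0 | 0 | (a.b.0 | a.c.0) → —a→ v11, —a→ v8
  v5 = (c.(0 + 0) + c.(0 | 0)) | (b.0 | c.0) → —b→ v12, —c→ v13, —c→ v14, —c→ v15
  v6 = (0 + 0) | (a.b.0 | c.0) → —a→ v13, —c→ v16
  v7 = (c.(0 + 0) + c.(0 | 0)) | (a.b.0 | 0) → —a→ v14, —c→ v16, —c→ v17
  v8 = 0 | 0 | (a.b.0 | c.0) → —a→ v15, —c→ v17
  v9 = (c.(0 + 0) + c.(0 | 0)) | (0 | a.c.0) → —a→ v12, —c→ v18, —c→ v19
  v10 = (0 + 0) | (b.0 | a.c.0) → —a→ v13, —b→ v18
  v11 = 0 | 0 | (b.0 | a.c.0) → —a→ v15, —b→ v19
  v12 = (c.(0 + 0) + c.(0 | 0)) | (0 | c.0) → —c→ v20, —c→ v21, —c→ v22
  v13 = (0 + 0) | (b.0 | c.0) → —b→ v20, —c→ v23
  v14 = (c.(0 + 0) + c.(0 | 0)) | (b.0 | 0) → —b→ v21, —c→ v23, —c→ v24
  v15 = 0 | 0 | (b.0 | c.0) → —b→ v22, —c→ v24
  v16 = (0 + 0) | (a.b.0 | 0) → —a→ v23
  v17 = 0 | 0 | (a.b.0 | 0) → —a→ v24
  v18 = (0 + 0) | (0 | a.c.0) → —a→ v20
  v19 = 0 | 0 | (0 | a.c.0) → —a→ v22
  v20 = (0 + 0) | (0 | c.0) → —c→ v25
  v21 = (c.(0 + 0) + c.(0 | 0)) | (0 | 0) → —c→ v25, —c→ v26
  v22 = 0 | 0 | (0 | c.0) → —c→ v26
  v23 = (0 + 0) | (b.0 | 0) → —b→ v25
  v24 = 0 | 0 | (b.0 | 0) → —b→ v26
  v25 = (0 + 0) | (0 | 0) → stopped
  v26 = 0 | 0 | (0 | 0) → stopped
Run σ = ⟨b⟩ on P: start {u0}
  [1] b ⇒ {u2}
  — P admits the full trace.
Run σ = ⟨b⟩ on Q: start {v0}
  [1] b ⇒ no successor for Q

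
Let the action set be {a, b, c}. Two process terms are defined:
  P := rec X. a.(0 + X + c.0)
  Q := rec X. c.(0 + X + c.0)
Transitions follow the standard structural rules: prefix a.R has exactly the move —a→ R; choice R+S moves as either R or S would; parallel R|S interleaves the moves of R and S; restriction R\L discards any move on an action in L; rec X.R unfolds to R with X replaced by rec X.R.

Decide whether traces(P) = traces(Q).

Reachable graph of P (3 states):
  m0 = rec X. a.(0 + X + c.0) | --a--▸ m1
  m1 = 0 + (rec X. a.(0 + X + c.0)) + c.0 | --a--▸ m1, --c--▸ m2
  m2 = 0 | ·
Reachable graph of Q (3 states):
  n0 = rec X. c.(0 + X + c.0) | --c--▸ n1
  n1 = 0 + (rec X. c.(0 + X + c.0)) + c.0 | --c--▸ n1, --c--▸ n2
  n2 = 0 | ·
Run σ = ⟨a⟩ on P: start {m0}
  [1] a ⇒ {m1}
  — P admits the full trace.
Run σ = ⟨a⟩ on Q: start {n0}
  [1] a ⇒ no successor for Q

trace-distinct — witness ⟨a⟩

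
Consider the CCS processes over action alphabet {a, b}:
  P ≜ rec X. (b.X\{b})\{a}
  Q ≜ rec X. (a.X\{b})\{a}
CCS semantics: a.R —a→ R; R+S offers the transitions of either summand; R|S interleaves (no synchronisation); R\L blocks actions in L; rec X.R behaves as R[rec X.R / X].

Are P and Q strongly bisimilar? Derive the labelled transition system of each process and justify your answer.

NO

P's transition system — 2 states:
  m0 = rec X. (b.X\{b})\{a} → ··b··> m1
  m1 = (rec X. (b.X\{b})\{a})\{b}\{a} → deadlocked
Q's transition system — 1 states:
  n0 = rec X. (a.X\{b})\{a} → deadlocked
Coarsest stable partition (strong bisimilarity classes):
  B0 = {m0}
  B1 = {m1, n0}
m0 ∈ B0, n0 ∈ B1 → different blocks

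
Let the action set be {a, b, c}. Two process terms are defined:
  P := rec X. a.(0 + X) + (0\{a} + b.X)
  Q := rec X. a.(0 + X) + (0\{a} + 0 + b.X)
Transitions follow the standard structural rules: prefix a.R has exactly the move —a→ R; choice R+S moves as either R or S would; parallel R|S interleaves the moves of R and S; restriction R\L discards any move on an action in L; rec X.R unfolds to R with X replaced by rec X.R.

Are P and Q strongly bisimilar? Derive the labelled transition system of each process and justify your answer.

Reachable graph of P (2 states):
  p0 = rec X. a.(0 + X) + (0\{a} + b.X) → --a--▸ p1, --b--▸ p0
  p1 = 0 + (rec X. a.(0 + X) + (0\{a} + b.X)) → --a--▸ p1, --b--▸ p0
Reachable graph of Q (2 states):
  q0 = rec X. a.(0 + X) + (0\{a} + 0 + b.X) → --a--▸ q1, --b--▸ q0
  q1 = 0 + (rec X. a.(0 + X) + (0\{a} + 0 + b.X)) → --a--▸ q1, --b--▸ q0
Coarsest stable partition (strong bisimilarity classes):
  B0 = {p0, p1, q0, q1}
p0 ∈ B0, q0 ∈ B0 → same block

P ~ Q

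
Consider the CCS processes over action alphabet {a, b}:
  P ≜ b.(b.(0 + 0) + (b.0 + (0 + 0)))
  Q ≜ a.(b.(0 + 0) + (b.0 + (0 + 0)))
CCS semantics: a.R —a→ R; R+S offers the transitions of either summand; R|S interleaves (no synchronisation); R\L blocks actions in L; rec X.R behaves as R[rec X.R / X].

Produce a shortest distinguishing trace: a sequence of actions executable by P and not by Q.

P's transition system — 4 states:
  p0 = b.(b.(0 + 0) + (b.0 + (0 + 0))) :: —b→ p1
  p1 = b.(0 + 0) + (b.0 + (0 + 0)) :: —b→ p2, —b→ p3
  p2 = 0 :: (no moves)
  p3 = 0 + 0 :: (no moves)
Q's transition system — 4 states:
  q0 = a.(b.(0 + 0) + (b.0 + (0 + 0))) :: —a→ q1
  q1 = b.(0 + 0) + (b.0 + (0 + 0)) :: —b→ q2, —b→ q3
  q2 = 0 :: (no moves)
  q3 = 0 + 0 :: (no moves)
Trace ⟨b⟩ through P, begin at {p0}:
  after b @ step 1: {p1}
  ✓ P
Trace ⟨b⟩ through Q, begin at {q0}:
  after b @ step 1: ∅  — Q cannot continue

b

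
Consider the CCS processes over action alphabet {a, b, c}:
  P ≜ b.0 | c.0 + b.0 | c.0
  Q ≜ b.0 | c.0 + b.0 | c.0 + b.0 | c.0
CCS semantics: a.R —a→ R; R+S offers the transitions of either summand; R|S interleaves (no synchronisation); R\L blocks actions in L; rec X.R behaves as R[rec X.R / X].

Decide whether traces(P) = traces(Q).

traces(P) = traces(Q)

P's transition system — 4 states:
  s0 = b.0 | c.0 + b.0 | c.0 has moves -b-> s1, -c-> s2
  s1 = 0 | c.0 has moves -c-> s3
  s2 = b.0 | 0 has moves -b-> s3
  s3 = 0 | 0 has moves ·
Q's transition system — 4 states:
  t0 = b.0 | c.0 + b.0 | c.0 + b.0 | c.0 has moves -b-> t1, -c-> t2
  t1 = 0 | c.0 has moves -c-> t3
  t2 = b.0 | 0 has moves -b-> t3
  t3 = 0 | 0 has moves ·
Bisimilarity quotient blocks:
  B0 = {s0, t0}
  B1 = {s1, t1}
  B2 = {s3, t3}
  B3 = {s2, t2}
s0 ∈ B0, t0 ∈ B0 → same block
Bisimilar ⇒ trace-equivalent.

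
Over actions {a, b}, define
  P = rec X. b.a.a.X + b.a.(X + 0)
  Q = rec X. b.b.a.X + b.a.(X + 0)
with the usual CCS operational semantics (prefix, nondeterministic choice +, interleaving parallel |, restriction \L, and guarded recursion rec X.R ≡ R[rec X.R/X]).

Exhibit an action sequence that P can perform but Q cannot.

baa

Reachable graph of P (5 states):
  p0 = rec X. b.a.a.X + b.a.(X + 0) → --b--▸ p1, --b--▸ p2
  p1 = a.((rec X. b.a.a.X + b.a.(X + 0)) + 0) → --a--▸ p3
  p2 = a.a.(rec X. b.a.a.X + b.a.(X + 0)) → --a--▸ p4
  p3 = (rec X. b.a.a.X + b.a.(X + 0)) + 0 → --b--▸ p1, --b--▸ p2
  p4 = a.(rec X. b.a.a.X + b.a.(X + 0)) → --a--▸ p0
Reachable graph of Q (5 states):
  q0 = rec X. b.b.a.X + b.a.(X + 0) → --b--▸ q1, --b--▸ q2
  q1 = a.((rec X. b.b.a.X + b.a.(X + 0)) + 0) → --a--▸ q3
  q2 = b.a.(rec X. b.b.a.X + b.a.(X + 0)) → --b--▸ q4
  q3 = (rec X. b.b.a.X + b.a.(X + 0)) + 0 → --b--▸ q1, --b--▸ q2
  q4 = a.(rec X. b.b.a.X + b.a.(X + 0)) → --a--▸ q0
Run σ = ⟨baa⟩ on P: start {p0}
  [1] b ⇒ {p1, p2}
  [2] a ⇒ {p3, p4}
  [3] a ⇒ {p0}
  P completes σ.
Run σ = ⟨baa⟩ on Q: start {q0}
  [1] b ⇒ {q1, q2}
  [2] a ⇒ {q3}
  [3] a ⇒ ∅ (Q stuck)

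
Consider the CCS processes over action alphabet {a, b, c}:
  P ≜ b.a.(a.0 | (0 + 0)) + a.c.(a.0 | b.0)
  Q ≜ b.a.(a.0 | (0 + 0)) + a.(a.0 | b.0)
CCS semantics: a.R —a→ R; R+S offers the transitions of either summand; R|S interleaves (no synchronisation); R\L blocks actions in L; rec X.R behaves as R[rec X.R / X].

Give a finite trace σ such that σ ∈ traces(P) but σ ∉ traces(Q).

P's transition system — 9 states:
  s0 = b.a.(a.0 | (0 + 0)) + a.c.(a.0 | b.0) | ··a··> s1, ··b··> s2
  s1 = c.(a.0 | b.0) | ··c··> s3
  s2 = a.(a.0 | (0 + 0)) | ··a··> s4
  s3 = a.0 | b.0 | ··a··> s5, ··b··> s6
  s4 = a.0 | (0 + 0) | ··a··> s7
  s5 = 0 | b.0 | ··b··> s8
  s6 = a.0 | 0 | ··a··> s8
  s7 = 0 | (0 + 0) | deadlocked
  s8 = 0 | 0 | deadlocked
Q's transition system — 8 states:
  t0 = b.a.(a.0 | (0 + 0)) + a.(a.0 | b.0) | ··a··> t1, ··b··> t2
  t1 = a.0 | b.0 | ··a··> t3, ··b··> t4
  t2 = a.(a.0 | (0 + 0)) | ··a··> t5
  t3 = 0 | b.0 | ··b··> t6
  t4 = a.0 | 0 | ··a··> t6
  t5 = a.0 | (0 + 0) | ··a··> t7
  t6 = 0 | 0 | deadlocked
  t7 = 0 | (0 + 0) | deadlocked
Trace ⟨ac⟩ through P, begin at {s0}:
  [1] a ⇒ {s1}
  [2] c ⇒ {s3}
  P completes σ.
Trace ⟨ac⟩ through Q, begin at {t0}:
  [1] a ⇒ {t1}
  [2] c ⇒ ∅  — Q cannot continue

ac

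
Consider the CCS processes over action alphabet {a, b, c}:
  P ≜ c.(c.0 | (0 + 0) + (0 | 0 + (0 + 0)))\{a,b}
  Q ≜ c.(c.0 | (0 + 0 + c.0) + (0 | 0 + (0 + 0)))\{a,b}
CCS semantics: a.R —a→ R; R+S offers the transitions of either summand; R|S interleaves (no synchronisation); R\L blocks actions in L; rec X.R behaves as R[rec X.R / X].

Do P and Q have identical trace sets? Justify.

Reachable graph of P (3 states):
  m0 = c.(c.0 | (0 + 0) + (0 | 0 + (0 + 0)))\{a,b} has moves =c=> m1
  m1 = (c.0 | (0 + 0) + (0 | 0 + (0 + 0)))\{a,b} has moves =c=> m2
  m2 = (0 | (0 + 0))\{a,b} has moves (no moves)
Reachable graph of Q (5 states):
  n0 = c.(c.0 | (0 + 0 + c.0) + (0 | 0 + (0 + 0)))\{a,b} has moves =c=> n1
  n1 = (c.0 | (0 + 0 + c.0) + (0 | 0 + (0 + 0)))\{a,b} has moves =c=> n2, =c=> n3
  n2 = (0 | (0 + 0 + c.0))\{a,b} has moves =c=> n4
  n3 = (c.0 | 0)\{a,b} has moves =c=> n4
  n4 = (0 | 0)\{a,b} has moves (no moves)
Trace ⟨ccc⟩ through Q, begin at {n0}:
  after c @ step 1: {n1}
  after c @ step 2: {n2, n3}
  after c @ step 3: {n4}
  Q completes σ.
Trace ⟨ccc⟩ through P, begin at {m0}:
  after c @ step 1: {m1}
  after c @ step 2: {m2}
  after c @ step 3: ∅ (P stuck)

traces(P) ≠ traces(Q) — witness ⟨ccc⟩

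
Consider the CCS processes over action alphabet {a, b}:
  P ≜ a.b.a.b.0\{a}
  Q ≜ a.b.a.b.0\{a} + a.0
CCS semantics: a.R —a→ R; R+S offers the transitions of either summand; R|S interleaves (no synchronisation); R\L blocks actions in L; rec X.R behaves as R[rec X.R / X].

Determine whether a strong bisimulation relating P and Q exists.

P ≁ Q

Reachable graph of P (5 states):
  p0 = a.b.a.b.0\{a} ⊢ =a=> p1
  p1 = b.a.b.0\{a} ⊢ =b=> p2
  p2 = a.b.0\{a} ⊢ =a=> p3
  p3 = b.0\{a} ⊢ =b=> p4
  p4 = 0\{a} ⊢ ∅
Reachable graph of Q (6 states):
  q0 = a.b.a.b.0\{a} + a.0 ⊢ =a=> q1, =a=> q2
  q1 = 0 ⊢ ∅
  q2 = b.a.b.0\{a} ⊢ =b=> q3
  q3 = a.b.0\{a} ⊢ =a=> q4
  q4 = b.0\{a} ⊢ =b=> q5
  q5 = 0\{a} ⊢ ∅
Bisimilarity quotient blocks:
  B0 = {p0}
  B1 = {p1, q2}
  B2 = {p2, q3}
  B3 = {p3, q4}
  B4 = {p4, q1, q5}
  B5 = {q0}
p0 ∈ B0, q0 ∈ B5 → different blocks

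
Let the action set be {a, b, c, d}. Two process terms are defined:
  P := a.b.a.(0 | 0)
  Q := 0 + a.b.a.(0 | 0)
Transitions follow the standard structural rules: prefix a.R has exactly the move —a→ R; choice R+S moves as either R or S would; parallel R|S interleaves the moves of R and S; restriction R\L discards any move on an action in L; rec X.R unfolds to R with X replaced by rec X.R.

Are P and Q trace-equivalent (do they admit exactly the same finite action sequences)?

trace-equivalent

Reachable graph of P (4 states):
  u0 = a.b.a.(0 | 0) | ··a··> u1
  u1 = b.a.(0 | 0) | ··b··> u2
  u2 = a.(0 | 0) | ··a··> u3
  u3 = 0 | 0 | (no moves)
Reachable graph of Q (4 states):
  v0 = 0 + a.b.a.(0 | 0) | ··a··> v1
  v1 = b.a.(0 | 0) | ··b··> v2
  v2 = a.(0 | 0) | ··a··> v3
  v3 = 0 | 0 | (no moves)
Bisimilarity quotient blocks:
  B0 = {u0, v0}
  B1 = {u1, v1}
  B2 = {u2, v2}
  B3 = {u3, v3}
u0 ∈ B0, v0 ∈ B0 → same block
Bisimilar ⇒ trace-equivalent.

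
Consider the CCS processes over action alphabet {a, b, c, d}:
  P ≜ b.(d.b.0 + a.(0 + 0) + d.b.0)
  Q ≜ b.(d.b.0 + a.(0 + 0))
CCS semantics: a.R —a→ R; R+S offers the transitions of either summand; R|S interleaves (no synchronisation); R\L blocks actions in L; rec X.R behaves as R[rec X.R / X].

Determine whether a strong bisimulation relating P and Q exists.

YES

LTS(P): 5 reachable states
  s0 = b.(d.b.0 + a.(0 + 0) + d.b.0) :: ··b··> s1
  s1 = d.b.0 + a.(0 + 0) + d.b.0 :: ··a··> s2, ··d··> s3
  s2 = 0 + 0 :: ·
  s3 = b.0 :: ··b··> s4
  s4 = 0 :: ·
LTS(Q): 5 reachable states
  t0 = b.(d.b.0 + a.(0 + 0)) :: ··b··> t1
  t1 = d.b.0 + a.(0 + 0) :: ··a··> t2, ··d··> t3
  t2 = 0 + 0 :: ·
  t3 = b.0 :: ··b··> t4
  t4 = 0 :: ·
Bisimilarity quotient blocks:
  B0 = {s0, t0}
  B1 = {s1, t1}
  B2 = {s2, s4, t2, t4}
  B3 = {s3, t3}
s0 ∈ B0, t0 ∈ B0 → same block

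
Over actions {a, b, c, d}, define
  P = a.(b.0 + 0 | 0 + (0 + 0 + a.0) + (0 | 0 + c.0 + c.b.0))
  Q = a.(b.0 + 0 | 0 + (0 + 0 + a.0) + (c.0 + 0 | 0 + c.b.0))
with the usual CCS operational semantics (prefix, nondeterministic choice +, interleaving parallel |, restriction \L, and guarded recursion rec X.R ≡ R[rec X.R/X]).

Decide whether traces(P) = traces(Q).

P's transition system — 4 states:
  s0 = a.(b.0 + 0 | 0 + (0 + 0 + a.0) + (0 | 0 + c.0 + c.b.0)) has moves ··a··> s1
  s1 = b.0 + 0 | 0 + (0 + 0 + a.0) + (0 | 0 + c.0 + c.b.0) has moves ··a··> s2, ··b··> s2, ··c··> s2, ··c··> s3
  s2 = 0 has moves ·
  s3 = b.0 has moves ··b··> s2
Q's transition system — 4 states:
  t0 = a.(b.0 + 0 | 0 + (0 + 0 + a.0) + (c.0 + 0 | 0 + c.b.0)) has moves ··a··> t1
  t1 = b.0 + 0 | 0 + (0 + 0 + a.0) + (c.0 + 0 | 0 + c.b.0) has moves ··a··> t2, ··b··> t2, ··c··> t2, ··c··> t3
  t2 = 0 has moves ·
  t3 = b.0 has moves ··b··> t2
Bisimilarity quotient blocks:
  B0 = {s0, t0}
  B1 = {s1, t1}
  B2 = {s2, t2}
  B3 = {s3, t3}
s0 ∈ B0, t0 ∈ B0 → same block
Bisimilar ⇒ trace-equivalent.

trace-equivalent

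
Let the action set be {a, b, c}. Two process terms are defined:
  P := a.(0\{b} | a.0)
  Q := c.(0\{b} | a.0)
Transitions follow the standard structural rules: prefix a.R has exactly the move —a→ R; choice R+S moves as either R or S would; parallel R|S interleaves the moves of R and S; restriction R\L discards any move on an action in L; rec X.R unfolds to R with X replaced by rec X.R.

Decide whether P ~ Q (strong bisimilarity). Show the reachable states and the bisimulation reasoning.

Reachable graph of P (3 states):
  u0 = a.(0\{b} | a.0) ⊢ --a--▸ u1
  u1 = 0\{b} | a.0 ⊢ --a--▸ u2
  u2 = 0\{b} | 0 ⊢ deadlocked
Reachable graph of Q (3 states):
  v0 = c.(0\{b} | a.0) ⊢ --c--▸ v1
  v1 = 0\{b} | a.0 ⊢ --a--▸ v2
  v2 = 0\{b} | 0 ⊢ deadlocked
Partition-refinement fixed point:
  B0 = {u0}
  B1 = {u1, v1}
  B2 = {u2, v2}
  B3 = {v0}
u0 ∈ B0, v0 ∈ B3 → different blocks

P ≁ Q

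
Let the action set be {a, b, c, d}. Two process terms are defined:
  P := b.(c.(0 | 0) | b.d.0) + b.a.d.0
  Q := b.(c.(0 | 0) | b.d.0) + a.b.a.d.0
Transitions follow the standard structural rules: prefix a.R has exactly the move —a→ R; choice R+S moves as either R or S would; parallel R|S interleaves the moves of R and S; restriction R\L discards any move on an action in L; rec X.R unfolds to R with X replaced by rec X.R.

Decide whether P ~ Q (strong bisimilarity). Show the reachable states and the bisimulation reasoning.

not bisimilar

LTS(P): 10 reachable states
  p0 = b.(c.(0 | 0) | b.d.0) + b.a.d.0 ⊢ --b--▸ p1, --b--▸ p2
  p1 = a.d.0 ⊢ --a--▸ p3
  p2 = c.(0 | 0) | b.d.0 ⊢ --b--▸ p4, --c--▸ p5
  p3 = d.0 ⊢ --d--▸ p6
  p4 = c.(0 | 0) | d.0 ⊢ --c--▸ p7, --d--▸ p8
  p5 = 0 | 0 | b.d.0 ⊢ --b--▸ p7
  p6 = 0 ⊢ ·
  p7 = 0 | 0 | d.0 ⊢ --d--▸ p9
  p8 = c.(0 | 0) | 0 ⊢ --c--▸ p9
  p9 = 0 | 0 | 0 ⊢ ·
LTS(Q): 11 reachable states
  q0 = b.(c.(0 | 0) | b.d.0) + a.b.a.d.0 ⊢ --a--▸ q1, --b--▸ q2
  q1 = b.a.d.0 ⊢ --b--▸ q3
  q2 = c.(0 | 0) | b.d.0 ⊢ --b--▸ q4, --c--▸ q5
  q3 = a.d.0 ⊢ --a--▸ q6
  q4 = c.(0 | 0) | d.0 ⊢ --c--▸ q7, --d--▸ q8
  q5 = 0 | 0 | b.d.0 ⊢ --b--▸ q7
  q6 = d.0 ⊢ --d--▸ q9
  q7 = 0 | 0 | d.0 ⊢ --d--▸ q10
  q8 = c.(0 | 0) | 0 ⊢ --c--▸ q10
  q9 = 0 ⊢ ·
  q10 = 0 | 0 | 0 ⊢ ·
Coarsest stable partition (strong bisimilarity classes):
  B0 = {p0}
  B1 = {p2, q2}
  B2 = {p5, q5}
  B3 = {p3, p7, q6, q7}
  B4 = {p6, p9, q10, q9}
  B5 = {p4, q4}
  B6 = {p8, q8}
  B7 = {p1, q3}
  B8 = {q0}
  B9 = {q1}
p0 ∈ B0, q0 ∈ B8 → different blocks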